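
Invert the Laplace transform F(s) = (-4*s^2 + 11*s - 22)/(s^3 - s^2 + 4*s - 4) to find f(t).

f(t) = -3*exp(t) + 5*sin(2*t) - cos(2*t)

Factor the denominator: s^3 - s^2 + 4*s - 4 = (s - 1)*(s^2 + 4).
Partial fraction decomposition gives [-3/(s - 1)] + [-s/(s^2 + 4)] + [10/(s^2 + 4)].
Invert each term: -3/(s - 1) ↔ -3e^(t); -1·s/(s^2 + 4) ↔ -cos(2t); 5·2/(s^2 + 4) ↔ 5sin(2t).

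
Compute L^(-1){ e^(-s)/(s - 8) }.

The factor e^(-s) signals a time shift by c = 1 (second shifting theorem).
L{e^(8t)} = 1/(s - 8), so L^-1{1/(s - 8)} = e^(8*t).
Hence the inverse is u(t - 1) times that function evaluated at t - 1.

Heaviside(t - 1)*(exp(8*t - 8))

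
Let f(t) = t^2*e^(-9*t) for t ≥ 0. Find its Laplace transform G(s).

G(s) = 2/(s + 9)^3

L{e^(-9t)} = 1/(s + 9).
Then apply L{t^2·g(t)} = (-1)^2 d^2/ds^2[H(s)] with H(s) = 1/(s + 9):
differentiating 2 times and applying the sign gives 2/(s + 9)^3.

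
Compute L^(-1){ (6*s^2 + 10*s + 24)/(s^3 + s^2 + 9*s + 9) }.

2*sin(3*t) + 4*cos(3*t) + 2*exp(-t)

Factor the denominator: s^3 + s^2 + 9*s + 9 = (s + 1)*(s^2 + 9).
Partial fraction decomposition gives [2/(s + 1)] + [4*s/(s^2 + 9)] + [6/(s^2 + 9)].
Invert each term: 2/(s + 1) ↔ 2e^(-t); 4·s/(s^2 + 9) ↔ 4cos(3t); 2·3/(s^2 + 9) ↔ 2sin(3t).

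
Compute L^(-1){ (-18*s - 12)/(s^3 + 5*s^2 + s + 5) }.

Factor the denominator: s^3 + 5*s^2 + s + 5 = (s + 5)*(s^2 + 1).
Partial fraction decomposition gives [3/(s + 5)] + [-3*s/(s^2 + 1)] + [-3/(s^2 + 1)].
Invert each term: 3/(s + 5) ↔ 3e^(-5t); -3·s/(s^2 + 1) ↔ -3cos(t); -3·1/(s^2 + 1) ↔ -3sin(t).

-3*sin(t) - 3*cos(t) + 3*exp(-5*t)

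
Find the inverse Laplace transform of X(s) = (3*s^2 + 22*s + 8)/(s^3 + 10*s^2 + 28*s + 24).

-6*t*exp(-2*t) + 4*exp(-2*t) - exp(-6*t)

Factor the denominator: s^3 + 10*s^2 + 28*s + 24 = (s + 2)^2*(s + 6).
Partial fraction decomposition gives [4/(s + 2)] + [-6/(s + 2)^2] + [-1/(s + 6)].
Invert each term: 4/(s + 2) ↔ 4e^(-2t); -6/(s + 2)^2 ↔ -6t·e^(-2t); -1/(s + 6) ↔ -e^(-6t).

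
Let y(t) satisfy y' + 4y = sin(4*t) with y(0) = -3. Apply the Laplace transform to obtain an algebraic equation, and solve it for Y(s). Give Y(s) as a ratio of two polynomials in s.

Y(s) = (-3*s^2 - 44)/(s^3 + 4*s^2 + 16*s + 64)

Apply the Laplace transform to the equation.
Using L{y'} = sY - y(0) = sY - (-3), the left side becomes (s + 4)Y - (-3).
The right side is L{sin(4*t)} = 4/(s^2 + 16).
So (s + 4)Y = 4/(s^2 + 16) + (-3).
Solve for Y(s) and write it as one ratio of polynomials.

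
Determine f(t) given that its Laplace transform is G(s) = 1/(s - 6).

f(t) = exp(6*t)

Since L{e^(6t)} = 1/(s - 6), the inverse is e^(6*t).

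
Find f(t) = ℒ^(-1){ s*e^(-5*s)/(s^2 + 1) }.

f(t) = Heaviside(t - 5)*(cos(t - 5))

The factor e^(-5s) signals a time shift by c = 5 (second shifting theorem).
L{cos(t)} = s/(s^2 + 1), so L^-1{s/(s^2 + 1)} = cos(t).
Hence the inverse is u(t - 5) times that function evaluated at t - 5.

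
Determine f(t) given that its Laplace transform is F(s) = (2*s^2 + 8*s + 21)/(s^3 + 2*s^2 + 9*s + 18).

Factor the denominator: s^3 + 2*s^2 + 9*s + 18 = (s + 2)*(s^2 + 9).
Partial fraction decomposition gives [1/(s + 2)] + [s/(s^2 + 9)] + [6/(s^2 + 9)].
Invert each term: 1/(s + 2) ↔ e^(-2t); 1·s/(s^2 + 9) ↔ cos(3t); 2·3/(s^2 + 9) ↔ 2sin(3t).

f(t) = 2*sin(3*t) + cos(3*t) + exp(-2*t)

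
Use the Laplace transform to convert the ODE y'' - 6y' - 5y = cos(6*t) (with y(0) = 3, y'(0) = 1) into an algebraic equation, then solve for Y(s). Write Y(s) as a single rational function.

Y(s) = (3*s^3 - 17*s^2 + 109*s - 612)/(s^4 - 6*s^3 + 31*s^2 - 216*s - 180)

Transform both sides with L{·}.
Using L{y''} = s^2 Y - s·y(0) - y'(0) and L{y'} = sY - y(0), with y(0) = 3, y'(0) = 1, the left side becomes (s^2 - 6*s - 5)Y - (3*s - 17).
The right side is L{cos(6*t)} = s/(s^2 + 36).
So (s^2 - 6*s - 5)Y = s/(s^2 + 36) + (3*s - 17).
Isolate Y and clear denominators.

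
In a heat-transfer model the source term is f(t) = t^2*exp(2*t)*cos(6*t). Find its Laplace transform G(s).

L{cos(6t)} = s/(s^2 + 36).
Multiplying by e^(2t) shifts s → s - 2, so L{exp(2*t)*cos(6*t)} = (s - 2)/((s - 2)^2 + 36).
Then apply L{t^2·g(t)} = (-1)^2 d^2/ds^2[H(s)] with H(s) = (s - 2)/((s - 2)^2 + 36):
differentiating 2 times and applying the sign gives 2*(s - 2)*(s^2 - 4*s - 104)/(s^2 - 4*s + 40)^3.

G(s) = 2*(s - 2)*(s^2 - 4*s - 104)/(s^2 - 4*s + 40)^3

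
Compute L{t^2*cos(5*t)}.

L{cos(5t)} = s/(s^2 + 25).
Then apply L{t^2·g(t)} = (-1)^2 d^2/ds^2[G(s)] with G(s) = s/(s^2 + 25):
differentiating 2 times and applying the sign gives 2*s*(s^2 - 75)/(s^2 + 25)^3.

2*s*(s^2 - 75)/(s^2 + 25)^3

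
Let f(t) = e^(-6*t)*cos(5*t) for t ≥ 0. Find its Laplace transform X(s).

X(s) = (s + 6)/((s + 6)^2 + 25)

L{cos(5t)} = s/(s^2 + 25).
By the first shifting theorem, multiplying by e^(-6t) replaces s with s + 6.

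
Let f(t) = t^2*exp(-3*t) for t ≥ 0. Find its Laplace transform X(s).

X(s) = 2/(s + 3)^3

L{e^(-3t)} = 1/(s + 3).
Then apply L{t^2·g(t)} = (-1)^2 d^2/ds^2[G(s)] with G(s) = 1/(s + 3):
differentiating 2 times and applying the sign gives 2/(s + 3)^3.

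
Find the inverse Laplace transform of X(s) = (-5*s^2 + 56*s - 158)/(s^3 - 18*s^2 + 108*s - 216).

Factor the denominator: s^3 - 18*s^2 + 108*s - 216 = (s - 6)^3.
Partial fraction decomposition gives [-5/(s - 6)] + [-4/(s - 6)^2] + [-2/(s - 6)^3].
Invert each term: -5/(s - 6) ↔ -5e^(6t); -4/(s - 6)^2 ↔ -4t·e^(6t); -2/(s - 6)^3 ↔ (-1)t^2·e^(6t).

-t^2*exp(6*t) - 4*t*exp(6*t) - 5*exp(6*t)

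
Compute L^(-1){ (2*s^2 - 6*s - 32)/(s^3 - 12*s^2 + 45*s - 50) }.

Factor the denominator: s^3 - 12*s^2 + 45*s - 50 = (s - 5)^2*(s - 2).
Partial fraction decomposition gives [6/(s - 5)] + [-4/(s - 5)^2] + [-4/(s - 2)].
Invert each term: 6/(s - 5) ↔ 6e^(5t); -4/(s - 5)^2 ↔ -4t·e^(5t); -4/(s - 2) ↔ -4e^(2t).

-4*t*exp(5*t) + 6*exp(5*t) - 4*exp(2*t)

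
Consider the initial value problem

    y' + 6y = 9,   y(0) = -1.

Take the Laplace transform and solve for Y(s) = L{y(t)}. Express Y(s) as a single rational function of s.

Transform both sides with L{·}.
The derivative rules (L{y'} = sY - y(0) = sY - (-1)) turn the left side into (s + 6)Y - (-1).
The right side is L{9} = 9/s.
So (s + 6)Y = 9/s + (-1).
Solve for Y(s) and write it as one ratio of polynomials.

Y(s) = (-s + 9)/(s^2 + 6*s)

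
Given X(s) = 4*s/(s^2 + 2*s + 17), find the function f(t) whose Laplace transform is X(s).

Complete the square in the denominator: s^2 + 2*s + 17 = (s + 1)^2 + 4^2.
Split the numerator to match: 4*s = 4·(s + 1) - 1·4.
Invert each term: 4·(s + 1)/((s + 1)^2 + 16) ↔ 4e^(-t)cos(4t); -1·4/((s + 1)^2 + 16) ↔ -e^(-t)sin(4t).

f(t) = -exp(-t)*sin(4*t) + 4*exp(-t)*cos(4*t)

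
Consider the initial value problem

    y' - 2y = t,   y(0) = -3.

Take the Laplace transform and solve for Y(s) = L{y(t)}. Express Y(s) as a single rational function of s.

Take the Laplace transform of both sides.
The derivative rules (L{y'} = sY - y(0) = sY - (-3)) turn the left side into (s - 2)Y - (-3).
The right side is L{t} = s^(-2).
So (s - 2)Y = s^(-2) + (-3).
Isolate Y and clear denominators.

Y(s) = (-3*s^2 + 1)/(s^3 - 2*s^2)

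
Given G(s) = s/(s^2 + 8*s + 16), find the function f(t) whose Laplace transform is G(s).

f(t) = -4*t*exp(-4*t) + exp(-4*t)

Factor the denominator: s^2 + 8*s + 16 = (s + 4)^2.
Partial fraction decomposition gives [1/(s + 4)] + [-4/(s + 4)^2].
Invert each term: 1/(s + 4) ↔ e^(-4t); -4/(s + 4)^2 ↔ -4t·e^(-4t).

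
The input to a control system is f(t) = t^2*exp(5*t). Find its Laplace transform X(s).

X(s) = 2/(s - 5)^3

L{e^(5t)} = 1/(s - 5).
Then apply L{t^2·g(t)} = (-1)^2 d^2/ds^2[G(s)] with G(s) = 1/(s - 5):
differentiating 2 times and applying the sign gives 2/(s - 5)^3.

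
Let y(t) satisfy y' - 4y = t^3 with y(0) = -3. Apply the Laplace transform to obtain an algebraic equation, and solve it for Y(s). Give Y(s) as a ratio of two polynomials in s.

Y(s) = (-3*s^4 + 6)/(s^5 - 4*s^4)

Transform both sides with L{·}.
With L{y'} = sY - y(0) = sY - (-3): the LHS transforms to (s - 4)Y - (-3).
The right side is L{t^3} = 6/s^4.
So (s - 4)Y = 6/s^4 + (-3).
Divide through and combine into a single rational function.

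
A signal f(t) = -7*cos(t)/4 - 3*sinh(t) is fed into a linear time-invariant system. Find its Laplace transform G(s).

Apply the Laplace transform termwise.
(-7/4)·[L{cos(t)} = s/(s^2 + 1)]; (-3)·[L{sinh(t)} = 1/(s^2 - 1)].

G(s) = -7*s/(4*(s^2 + 1)) - 3/(s^2 - 1)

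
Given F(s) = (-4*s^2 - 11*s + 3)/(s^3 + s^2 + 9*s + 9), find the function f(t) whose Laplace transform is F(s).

Factor the denominator: s^3 + s^2 + 9*s + 9 = (s + 1)*(s^2 + 9).
Partial fraction decomposition gives [1/(s + 1)] + [-5*s/(s^2 + 9)] + [-6/(s^2 + 9)].
Invert each term: 1/(s + 1) ↔ e^(-t); -5·s/(s^2 + 9) ↔ -5cos(3t); -2·3/(s^2 + 9) ↔ -2sin(3t).

f(t) = -2*sin(3*t) - 5*cos(3*t) + exp(-t)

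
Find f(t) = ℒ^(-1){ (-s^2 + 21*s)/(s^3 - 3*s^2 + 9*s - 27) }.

f(t) = 3*exp(3*t) + 3*sin(3*t) - 4*cos(3*t)

Factor the denominator: s^3 - 3*s^2 + 9*s - 27 = (s - 3)*(s^2 + 9).
Partial fraction decomposition gives [3/(s - 3)] + [-4*s/(s^2 + 9)] + [9/(s^2 + 9)].
Invert each term: 3/(s - 3) ↔ 3e^(3t); -4·s/(s^2 + 9) ↔ -4cos(3t); 3·3/(s^2 + 9) ↔ 3sin(3t).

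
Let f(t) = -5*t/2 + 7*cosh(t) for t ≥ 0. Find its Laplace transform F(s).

F(s) = 7*s/(s^2 - 1) - 5/(2*s^2)

The transform is linear, so treat each term independently.
(-5/2)·[L{t} = 1!/s^2 = 1/s^2]; (7)·[L{cosh(t)} = s/(s^2 - 1)].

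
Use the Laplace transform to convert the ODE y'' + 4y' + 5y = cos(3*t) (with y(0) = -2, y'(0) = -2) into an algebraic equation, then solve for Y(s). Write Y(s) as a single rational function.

Y(s) = (-2*s^3 - 10*s^2 - 17*s - 90)/(s^4 + 4*s^3 + 14*s^2 + 36*s + 45)

Transform both sides with L{·}.
Using L{y''} = s^2 Y - s·y(0) - y'(0) and L{y'} = sY - y(0), with y(0) = -2, y'(0) = -2, the left side becomes (s^2 + 4*s + 5)Y - (-2*s - 10).
The right side is L{cos(3*t)} = s/(s^2 + 9).
So (s^2 + 4*s + 5)Y = s/(s^2 + 9) + (-2*s - 10).
Divide through and combine into a single rational function.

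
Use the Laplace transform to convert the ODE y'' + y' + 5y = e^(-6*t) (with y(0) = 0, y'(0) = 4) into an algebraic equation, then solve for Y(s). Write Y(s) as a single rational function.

Y(s) = (4*s + 25)/(s^3 + 7*s^2 + 11*s + 30)

Take the Laplace transform of both sides.
With L{y''} = s^2 Y - s·y(0) - y'(0) and L{y'} = sY - y(0), with y(0) = 0, y'(0) = 4: the LHS transforms to (s^2 + s + 5)Y - (4).
The right side is L{e^(-6*t)} = 1/(s + 6).
So (s^2 + s + 5)Y = 1/(s + 6) + (4).
Solve for Y(s) and write it as one ratio of polynomials.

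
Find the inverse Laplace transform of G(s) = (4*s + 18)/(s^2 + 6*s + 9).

6*t*exp(-3*t) + 4*exp(-3*t)

Factor the denominator: s^2 + 6*s + 9 = (s + 3)^2.
Partial fraction decomposition gives [4/(s + 3)] + [6/(s + 3)^2].
Invert each term: 4/(s + 3) ↔ 4e^(-3t); 6/(s + 3)^2 ↔ 6t·e^(-3t).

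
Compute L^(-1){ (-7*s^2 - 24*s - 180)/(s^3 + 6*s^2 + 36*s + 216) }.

Factor the denominator: s^3 + 6*s^2 + 36*s + 216 = (s + 6)*(s^2 + 36).
Partial fraction decomposition gives [-4/(s + 6)] + [-3*s/(s^2 + 36)] + [-6/(s^2 + 36)].
Invert each term: -4/(s + 6) ↔ -4e^(-6t); -3·s/(s^2 + 36) ↔ -3cos(6t); -1·6/(s^2 + 36) ↔ -sin(6t).

-sin(6*t) - 3*cos(6*t) - 4*exp(-6*t)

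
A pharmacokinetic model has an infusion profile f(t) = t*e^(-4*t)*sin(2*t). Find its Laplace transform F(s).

F(s) = 4*(s + 4)/(s^2 + 8*s + 20)^2

L{sin(2t)} = 2/(s^2 + 4).
Multiplying by e^(-4t) shifts s → s + 4, so L{e^(-4*t)*sin(2*t)} = 2/((s + 4)^2 + 4).
Then apply L{t·g(t)} = -d/ds[G(s)] with G(s) = 2/((s + 4)^2 + 4):
differentiating 1 time and applying the sign gives 4*(s + 4)/(s^2 + 8*s + 20)^2.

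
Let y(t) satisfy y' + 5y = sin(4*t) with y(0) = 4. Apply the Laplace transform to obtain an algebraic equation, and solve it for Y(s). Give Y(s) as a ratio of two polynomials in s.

Y(s) = (4*s^2 + 68)/(s^3 + 5*s^2 + 16*s + 80)

Take the Laplace transform of both sides.
With L{y'} = sY - y(0) = sY - 4: the LHS transforms to (s + 5)Y - (4).
The right side is L{sin(4*t)} = 4/(s^2 + 16).
So (s + 5)Y = 4/(s^2 + 16) + (4).
Divide through and combine into a single rational function.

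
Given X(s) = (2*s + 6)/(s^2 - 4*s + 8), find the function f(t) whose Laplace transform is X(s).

Complete the square in the denominator: s^2 - 4*s + 8 = (s - 2)^2 + 2^2.
Split the numerator to match: 2*s + 6 = 2·(s - 2) + 5·2.
Invert each term: 2·(s - 2)/((s - 2)^2 + 4) ↔ 2e^(2t)cos(2t); 5·2/((s - 2)^2 + 4) ↔ 5e^(2t)sin(2t).

f(t) = 5*exp(2*t)*sin(2*t) + 2*exp(2*t)*cos(2*t)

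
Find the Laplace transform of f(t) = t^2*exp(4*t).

2/(s - 4)^3

L{e^(4t)} = 1/(s - 4).
Then apply L{t^2·g(t)} = (-1)^2 d^2/ds^2[G(s)] with G(s) = 1/(s - 4):
differentiating 2 times and applying the sign gives 2/(s - 4)^3.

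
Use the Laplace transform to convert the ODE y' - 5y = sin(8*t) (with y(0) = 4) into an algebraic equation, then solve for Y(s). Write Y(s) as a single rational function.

Apply the Laplace transform to the equation.
The derivative rules (L{y'} = sY - y(0) = sY - 4) turn the left side into (s - 5)Y - (4).
The right side is L{sin(8*t)} = 8/(s^2 + 64).
So (s - 5)Y = 8/(s^2 + 64) + (4).
Isolate Y and clear denominators.

Y(s) = (4*s^2 + 264)/(s^3 - 5*s^2 + 64*s - 320)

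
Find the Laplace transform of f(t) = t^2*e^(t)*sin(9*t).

L{sin(9t)} = 9/(s^2 + 81).
Multiplying by e^(t) shifts s → s - 1, so L{e^(t)*sin(9*t)} = 9/((s - 1)^2 + 81).
Then apply L{t^2·g(t)} = (-1)^2 d^2/ds^2[H(s)] with H(s) = 9/((s - 1)^2 + 81):
differentiating 2 times and applying the sign gives 54*(s^2 - 2*s - 26)/(s^2 - 2*s + 82)^3.

54*(s^2 - 2*s - 26)/(s^2 - 2*s + 82)^3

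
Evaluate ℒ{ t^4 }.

L{t^4} = 4!/s^5 = 24/s^5.

24/s^5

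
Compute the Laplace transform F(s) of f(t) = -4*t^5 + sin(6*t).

F(s) = 6/(s^2 + 36) - 480/s^6

Apply the Laplace transform termwise.
L{sin(6t)} = 6/(s^2 + 36); (-4)·[L{t^5} = 5!/s^6 = 120/s^6].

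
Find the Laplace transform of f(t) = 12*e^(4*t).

L{12} = 12/s.
By the first shifting theorem, multiplying by e^(4t) replaces s with s - 4.

12/(s - 4)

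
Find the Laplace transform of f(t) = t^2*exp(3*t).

2/(s - 3)^3

L{e^(3t)} = 1/(s - 3).
Then apply L{t^2·g(t)} = (-1)^2 d^2/ds^2[G(s)] with G(s) = 1/(s - 3):
differentiating 2 times and applying the sign gives 2/(s - 3)^3.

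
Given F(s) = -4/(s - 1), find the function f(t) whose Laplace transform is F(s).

Since L{e^(t)} = 1/(s - 1), the inverse is e^(t), scaled by -4.

f(t) = -4*exp(t)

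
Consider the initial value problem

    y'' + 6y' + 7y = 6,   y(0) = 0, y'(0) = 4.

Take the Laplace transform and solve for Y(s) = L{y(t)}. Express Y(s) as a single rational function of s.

Transform both sides with L{·}.
With L{y''} = s^2 Y - s·y(0) - y'(0) and L{y'} = sY - y(0), with y(0) = 0, y'(0) = 4: the LHS transforms to (s^2 + 6*s + 7)Y - (4).
The right side is L{6} = 6/s.
So (s^2 + 6*s + 7)Y = 6/s + (4).
Divide through and combine into a single rational function.

Y(s) = (4*s + 6)/(s^3 + 6*s^2 + 7*s)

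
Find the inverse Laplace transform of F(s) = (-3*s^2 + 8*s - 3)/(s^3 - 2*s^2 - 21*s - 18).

-exp(6*t) + exp(-t) - 3*exp(-3*t)

Factor the denominator: s^3 - 2*s^2 - 21*s - 18 = (s - 6)*(s + 1)*(s + 3).
Partial fraction decomposition gives [-3/(s + 3)] + [-1/(s - 6)] + [1/(s + 1)].
Invert each term: -3/(s + 3) ↔ -3e^(-3t); -1/(s - 6) ↔ -e^(6t); 1/(s + 1) ↔ e^(-t).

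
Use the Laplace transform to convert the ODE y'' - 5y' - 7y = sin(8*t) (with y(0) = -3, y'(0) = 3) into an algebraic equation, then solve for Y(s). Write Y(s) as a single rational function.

Y(s) = (-3*s^3 + 18*s^2 - 192*s + 1160)/(s^4 - 5*s^3 + 57*s^2 - 320*s - 448)

Laplace-transform each side.
With L{y''} = s^2 Y - s·y(0) - y'(0) and L{y'} = sY - y(0), with y(0) = -3, y'(0) = 3: the LHS transforms to (s^2 - 5*s - 7)Y - (-3*s + 18).
The right side is L{sin(8*t)} = 8/(s^2 + 64).
So (s^2 - 5*s - 7)Y = 8/(s^2 + 64) + (-3*s + 18).
Solve for Y(s) and write it as one ratio of polynomials.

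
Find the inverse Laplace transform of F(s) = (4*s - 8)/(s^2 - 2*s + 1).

Factor the denominator: s^2 - 2*s + 1 = (s - 1)^2.
Partial fraction decomposition gives [4/(s - 1)] + [-4/(s - 1)^2].
Invert each term: 4/(s - 1) ↔ 4e^(t); -4/(s - 1)^2 ↔ -4t·e^(t).

-4*t*exp(t) + 4*exp(t)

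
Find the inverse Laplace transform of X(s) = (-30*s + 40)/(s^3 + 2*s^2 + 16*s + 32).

-5*sin(4*t) - 5*cos(4*t) + 5*exp(-2*t)

Factor the denominator: s^3 + 2*s^2 + 16*s + 32 = (s + 2)*(s^2 + 16).
Partial fraction decomposition gives [5/(s + 2)] + [-5*s/(s^2 + 16)] + [-20/(s^2 + 16)].
Invert each term: 5/(s + 2) ↔ 5e^(-2t); -5·s/(s^2 + 16) ↔ -5cos(4t); -5·4/(s^2 + 16) ↔ -5sin(4t).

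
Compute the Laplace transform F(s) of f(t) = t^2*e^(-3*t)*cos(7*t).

L{cos(7t)} = s/(s^2 + 49).
Multiplying by e^(-3t) shifts s → s + 3, so L{e^(-3*t)*cos(7*t)} = (s + 3)/((s + 3)^2 + 49).
Then apply L{t^2·g(t)} = (-1)^2 d^2/ds^2[G(s)] with G(s) = (s + 3)/((s + 3)^2 + 49):
differentiating 2 times and applying the sign gives 2*(s + 3)*(s^2 + 6*s - 138)/(s^2 + 6*s + 58)^3.

F(s) = 2*(s + 3)*(s^2 + 6*s - 138)/(s^2 + 6*s + 58)^3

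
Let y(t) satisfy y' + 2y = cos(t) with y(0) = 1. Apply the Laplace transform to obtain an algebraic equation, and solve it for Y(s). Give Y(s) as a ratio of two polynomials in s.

Y(s) = (s^2 + s + 1)/(s^3 + 2*s^2 + s + 2)

Take the Laplace transform of both sides.
With L{y'} = sY - y(0) = sY - 1: the LHS transforms to (s + 2)Y - (1).
The right side is L{cos(t)} = s/(s^2 + 1).
So (s + 2)Y = s/(s^2 + 1) + (1).
Solve for Y(s) and write it as one ratio of polynomials.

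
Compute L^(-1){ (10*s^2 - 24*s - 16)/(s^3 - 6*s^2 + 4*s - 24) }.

5*exp(6*t) + 3*sin(2*t) + 5*cos(2*t)

Factor the denominator: s^3 - 6*s^2 + 4*s - 24 = (s - 6)*(s^2 + 4).
Partial fraction decomposition gives [5/(s - 6)] + [5*s/(s^2 + 4)] + [6/(s^2 + 4)].
Invert each term: 5/(s - 6) ↔ 5e^(6t); 5·s/(s^2 + 4) ↔ 5cos(2t); 3·2/(s^2 + 4) ↔ 3sin(2t).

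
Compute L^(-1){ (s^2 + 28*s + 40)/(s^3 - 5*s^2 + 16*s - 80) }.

Factor the denominator: s^3 - 5*s^2 + 16*s - 80 = (s - 5)*(s^2 + 16).
Partial fraction decomposition gives [5/(s - 5)] + [-4*s/(s^2 + 16)] + [8/(s^2 + 16)].
Invert each term: 5/(s - 5) ↔ 5e^(5t); -4·s/(s^2 + 16) ↔ -4cos(4t); 2·4/(s^2 + 16) ↔ 2sin(4t).

5*exp(5*t) + 2*sin(4*t) - 4*cos(4*t)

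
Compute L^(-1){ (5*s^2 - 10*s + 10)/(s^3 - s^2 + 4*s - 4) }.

Factor the denominator: s^3 - s^2 + 4*s - 4 = (s - 1)*(s^2 + 4).
Partial fraction decomposition gives [1/(s - 1)] + [4*s/(s^2 + 4)] + [-6/(s^2 + 4)].
Invert each term: 1/(s - 1) ↔ e^(t); 4·s/(s^2 + 4) ↔ 4cos(2t); -3·2/(s^2 + 4) ↔ -3sin(2t).

exp(t) - 3*sin(2*t) + 4*cos(2*t)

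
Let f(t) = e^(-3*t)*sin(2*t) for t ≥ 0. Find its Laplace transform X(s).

X(s) = 2/((s + 3)^2 + 4)

L{sin(2t)} = 2/(s^2 + 4).
By the first shifting theorem, multiplying by e^(-3t) replaces s with s + 3.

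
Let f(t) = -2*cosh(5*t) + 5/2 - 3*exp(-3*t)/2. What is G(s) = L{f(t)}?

The transform is linear, so treat each term independently.
L{5/2} = (5/2)/s; (-3/2)·[L{e^(-3t)} = 1/(s + 3)]; (-2)·[L{cosh(5t)} = s/(s^2 - 25)].

G(s) = -2*s/(s^2 - 25) - 3/(2*(s + 3)) + 5/(2*s)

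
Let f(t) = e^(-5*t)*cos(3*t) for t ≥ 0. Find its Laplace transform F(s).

F(s) = (s + 5)/((s + 5)^2 + 9)

L{cos(3t)} = s/(s^2 + 9).
By the first shifting theorem, multiplying by e^(-5t) replaces s with s + 5.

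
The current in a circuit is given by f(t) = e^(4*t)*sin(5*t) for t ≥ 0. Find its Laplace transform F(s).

L{sin(5t)} = 5/(s^2 + 25).
By the first shifting theorem, multiplying by e^(4t) replaces s with s - 4.

F(s) = 5/((s - 4)^2 + 25)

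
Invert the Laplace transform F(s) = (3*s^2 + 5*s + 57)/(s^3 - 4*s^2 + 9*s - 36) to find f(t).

Factor the denominator: s^3 - 4*s^2 + 9*s - 36 = (s - 4)*(s^2 + 9).
Partial fraction decomposition gives [5/(s - 4)] + [-2*s/(s^2 + 9)] + [-3/(s^2 + 9)].
Invert each term: 5/(s - 4) ↔ 5e^(4t); -2·s/(s^2 + 9) ↔ -2cos(3t); -1·3/(s^2 + 9) ↔ -sin(3t).

f(t) = 5*exp(4*t) - sin(3*t) - 2*cos(3*t)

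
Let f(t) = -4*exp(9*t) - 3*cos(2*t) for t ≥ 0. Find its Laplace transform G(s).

G(s) = -3*s/(s^2 + 4) - 4/(s - 9)

By linearity of the Laplace transform, transform each term separately.
(-4)·[L{e^(9t)} = 1/(s - 9)]; (-3)·[L{cos(2t)} = s/(s^2 + 4)].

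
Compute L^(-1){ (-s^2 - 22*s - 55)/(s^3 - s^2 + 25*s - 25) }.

-3*exp(t) - 4*sin(5*t) + 2*cos(5*t)

Factor the denominator: s^3 - s^2 + 25*s - 25 = (s - 1)*(s^2 + 25).
Partial fraction decomposition gives [-3/(s - 1)] + [2*s/(s^2 + 25)] + [-20/(s^2 + 25)].
Invert each term: -3/(s - 1) ↔ -3e^(t); 2·s/(s^2 + 25) ↔ 2cos(5t); -4·5/(s^2 + 25) ↔ -4sin(5t).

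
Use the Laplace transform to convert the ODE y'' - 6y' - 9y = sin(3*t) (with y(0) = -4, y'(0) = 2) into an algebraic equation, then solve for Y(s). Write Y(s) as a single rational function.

Y(s) = (-4*s^3 + 26*s^2 - 36*s + 237)/(s^4 - 6*s^3 - 54*s - 81)

Take the Laplace transform of both sides.
With L{y''} = s^2 Y - s·y(0) - y'(0) and L{y'} = sY - y(0), with y(0) = -4, y'(0) = 2: the LHS transforms to (s^2 - 6*s - 9)Y - (-4*s + 26).
The right side is L{sin(3*t)} = 3/(s^2 + 9).
So (s^2 - 6*s - 9)Y = 3/(s^2 + 9) + (-4*s + 26).
Divide through and combine into a single rational function.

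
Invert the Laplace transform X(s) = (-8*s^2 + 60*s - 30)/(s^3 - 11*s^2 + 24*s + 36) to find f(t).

Factor the denominator: s^3 - 11*s^2 + 24*s + 36 = (s - 6)^2*(s + 1).
Partial fraction decomposition gives [-6/(s - 6)] + [6/(s - 6)^2] + [-2/(s + 1)].
Invert each term: -6/(s - 6) ↔ -6e^(6t); 6/(s - 6)^2 ↔ 6t·e^(6t); -2/(s + 1) ↔ -2e^(-t).

f(t) = 6*t*exp(6*t) - 6*exp(6*t) - 2*exp(-t)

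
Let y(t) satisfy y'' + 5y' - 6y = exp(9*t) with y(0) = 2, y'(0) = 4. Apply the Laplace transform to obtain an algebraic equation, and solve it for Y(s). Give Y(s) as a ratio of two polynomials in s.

Transform both sides with L{·}.
Using L{y''} = s^2 Y - s·y(0) - y'(0) and L{y'} = sY - y(0), with y(0) = 2, y'(0) = 4, the left side becomes (s^2 + 5*s - 6)Y - (2*s + 14).
The right side is L{exp(9*t)} = 1/(s - 9).
So (s^2 + 5*s - 6)Y = 1/(s - 9) + (2*s + 14).
Solve for Y(s) and write it as one ratio of polynomials.

Y(s) = (2*s^2 - 4*s - 125)/(s^3 - 4*s^2 - 51*s + 54)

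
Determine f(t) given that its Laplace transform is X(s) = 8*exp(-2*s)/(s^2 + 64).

f(t) = Heaviside(t - 2)*(sin(8*t - 16))

The factor e^(-2s) signals a time shift by c = 2 (second shifting theorem).
L{sin(8t)} = 8/(s^2 + 64), so L^-1{8/(s^2 + 64)} = sin(8*t).
Hence the inverse is u(t - 2) times that function evaluated at t - 2.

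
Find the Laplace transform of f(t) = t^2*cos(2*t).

2*s*(s^2 - 12)/(s^2 + 4)^3

L{cos(2t)} = s/(s^2 + 4).
Then apply L{t^2·g(t)} = (-1)^2 d^2/ds^2[G(s)] with G(s) = s/(s^2 + 4):
differentiating 2 times and applying the sign gives 2*s*(s^2 - 12)/(s^2 + 4)^3.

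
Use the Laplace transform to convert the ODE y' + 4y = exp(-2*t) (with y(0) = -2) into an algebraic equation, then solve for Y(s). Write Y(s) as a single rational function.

Take the Laplace transform of both sides.
With L{y'} = sY - y(0) = sY - (-2): the LHS transforms to (s + 4)Y - (-2).
The right side is L{exp(-2*t)} = 1/(s + 2).
So (s + 4)Y = 1/(s + 2) + (-2).
Solve for Y(s) and write it as one ratio of polynomials.

Y(s) = (-2*s - 3)/(s^2 + 6*s + 8)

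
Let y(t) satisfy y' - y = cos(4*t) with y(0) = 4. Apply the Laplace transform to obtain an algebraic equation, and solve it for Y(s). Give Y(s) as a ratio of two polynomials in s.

Take the Laplace transform of both sides.
The derivative rules (L{y'} = sY - y(0) = sY - 4) turn the left side into (s - 1)Y - (4).
The right side is L{cos(4*t)} = s/(s^2 + 16).
So (s - 1)Y = s/(s^2 + 16) + (4).
Solve for Y(s) and write it as one ratio of polynomials.

Y(s) = (4*s^2 + s + 64)/(s^3 - s^2 + 16*s - 16)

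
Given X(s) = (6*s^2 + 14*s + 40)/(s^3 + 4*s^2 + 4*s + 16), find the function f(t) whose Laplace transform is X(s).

Factor the denominator: s^3 + 4*s^2 + 4*s + 16 = (s + 4)*(s^2 + 4).
Partial fraction decomposition gives [4/(s + 4)] + [2*s/(s^2 + 4)] + [6/(s^2 + 4)].
Invert each term: 4/(s + 4) ↔ 4e^(-4t); 2·s/(s^2 + 4) ↔ 2cos(2t); 3·2/(s^2 + 4) ↔ 3sin(2t).

f(t) = 3*sin(2*t) + 2*cos(2*t) + 4*exp(-4*t)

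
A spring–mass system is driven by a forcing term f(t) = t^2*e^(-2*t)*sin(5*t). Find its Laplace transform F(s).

L{sin(5t)} = 5/(s^2 + 25).
Multiplying by e^(-2t) shifts s → s + 2, so L{e^(-2*t)*sin(5*t)} = 5/((s + 2)^2 + 25).
Then apply L{t^2·g(t)} = (-1)^2 d^2/ds^2[G(s)] with G(s) = 5/((s + 2)^2 + 25):
differentiating 2 times and applying the sign gives 10*(3*s^2 + 12*s - 13)/(s^2 + 4*s + 29)^3.

F(s) = 10*(3*s^2 + 12*s - 13)/(s^2 + 4*s + 29)^3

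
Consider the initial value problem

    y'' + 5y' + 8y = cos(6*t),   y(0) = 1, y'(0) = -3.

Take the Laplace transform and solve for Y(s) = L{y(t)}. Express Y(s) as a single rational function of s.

Apply the Laplace transform to the equation.
The derivative rules (L{y''} = s^2 Y - s·y(0) - y'(0) and L{y'} = sY - y(0), with y(0) = 1, y'(0) = -3) turn the left side into (s^2 + 5*s + 8)Y - (s + 2).
The right side is L{cos(6*t)} = s/(s^2 + 36).
So (s^2 + 5*s + 8)Y = s/(s^2 + 36) + (s + 2).
Isolate Y and clear denominators.

Y(s) = (s^3 + 2*s^2 + 37*s + 72)/(s^4 + 5*s^3 + 44*s^2 + 180*s + 288)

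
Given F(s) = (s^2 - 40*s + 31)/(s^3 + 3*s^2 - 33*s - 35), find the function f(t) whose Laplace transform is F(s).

f(t) = -2*exp(5*t) - 2*exp(-t) + 5*exp(-7*t)

Factor the denominator: s^3 + 3*s^2 - 33*s - 35 = (s - 5)*(s + 1)*(s + 7).
Partial fraction decomposition gives [5/(s + 7)] + [-2/(s - 5)] + [-2/(s + 1)].
Invert each term: 5/(s + 7) ↔ 5e^(-7t); -2/(s - 5) ↔ -2e^(5t); -2/(s + 1) ↔ -2e^(-t).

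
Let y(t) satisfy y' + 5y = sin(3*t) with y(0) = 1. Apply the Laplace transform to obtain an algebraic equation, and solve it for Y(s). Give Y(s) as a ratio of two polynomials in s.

Laplace-transform each side.
The derivative rules (L{y'} = sY - y(0) = sY - 1) turn the left side into (s + 5)Y - (1).
The right side is L{sin(3*t)} = 3/(s^2 + 9).
So (s + 5)Y = 3/(s^2 + 9) + (1).
Solve for Y(s) and write it as one ratio of polynomials.

Y(s) = (s^2 + 12)/(s^3 + 5*s^2 + 9*s + 45)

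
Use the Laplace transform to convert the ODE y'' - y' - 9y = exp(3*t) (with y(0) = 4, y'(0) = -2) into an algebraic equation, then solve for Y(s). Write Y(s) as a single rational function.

Transform both sides with L{·}.
With L{y''} = s^2 Y - s·y(0) - y'(0) and L{y'} = sY - y(0), with y(0) = 4, y'(0) = -2: the LHS transforms to (s^2 - s - 9)Y - (4*s - 6).
The right side is L{exp(3*t)} = 1/(s - 3).
So (s^2 - s - 9)Y = 1/(s - 3) + (4*s - 6).
Solve for Y(s) and write it as one ratio of polynomials.

Y(s) = (4*s^2 - 18*s + 19)/(s^3 - 4*s^2 - 6*s + 27)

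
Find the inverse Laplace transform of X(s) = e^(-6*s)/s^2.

The factor e^(-6s) signals a time shift by c = 6 (second shifting theorem).
L{t} = 1!/s^2 = 1/s^2, so L^-1{s^(-2)} = t.
Hence the inverse is u(t - 6) times that function evaluated at t - 6.

Heaviside(t - 6)*(t - 6)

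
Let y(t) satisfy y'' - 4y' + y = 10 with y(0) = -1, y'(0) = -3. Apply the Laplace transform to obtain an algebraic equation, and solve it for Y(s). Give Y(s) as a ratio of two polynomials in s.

Y(s) = (-s^2 + s + 10)/(s^3 - 4*s^2 + s)

Take the Laplace transform of both sides.
Using L{y''} = s^2 Y - s·y(0) - y'(0) and L{y'} = sY - y(0), with y(0) = -1, y'(0) = -3, the left side becomes (s^2 - 4*s + 1)Y - (-s + 1).
The right side is L{10} = 10/s.
So (s^2 - 4*s + 1)Y = 10/s + (-s + 1).
Isolate Y and clear denominators.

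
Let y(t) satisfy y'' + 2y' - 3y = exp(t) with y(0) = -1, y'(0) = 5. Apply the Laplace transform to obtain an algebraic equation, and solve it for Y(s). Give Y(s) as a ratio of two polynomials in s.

Y(s) = (-s^2 + 4*s - 2)/(s^3 + s^2 - 5*s + 3)

Take the Laplace transform of both sides.
Using L{y''} = s^2 Y - s·y(0) - y'(0) and L{y'} = sY - y(0), with y(0) = -1, y'(0) = 5, the left side becomes (s^2 + 2*s - 3)Y - (-s + 3).
The right side is L{exp(t)} = 1/(s - 1).
So (s^2 + 2*s - 3)Y = 1/(s - 1) + (-s + 3).
Solve for Y(s) and write it as one ratio of polynomials.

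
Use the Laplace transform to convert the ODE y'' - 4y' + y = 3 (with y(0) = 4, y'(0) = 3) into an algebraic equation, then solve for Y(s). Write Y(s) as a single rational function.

Y(s) = (4*s^2 - 13*s + 3)/(s^3 - 4*s^2 + s)

Apply the Laplace transform to the equation.
Using L{y''} = s^2 Y - s·y(0) - y'(0) and L{y'} = sY - y(0), with y(0) = 4, y'(0) = 3, the left side becomes (s^2 - 4*s + 1)Y - (4*s - 13).
The right side is L{3} = 3/s.
So (s^2 - 4*s + 1)Y = 3/s + (4*s - 13).
Divide through and combine into a single rational function.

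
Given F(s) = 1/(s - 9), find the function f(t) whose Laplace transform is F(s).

f(t) = exp(9*t)

Since L{e^(9t)} = 1/(s - 9), the inverse is e^(9*t).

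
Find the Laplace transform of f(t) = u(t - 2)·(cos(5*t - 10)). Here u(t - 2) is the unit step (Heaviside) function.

By the second shifting theorem, L{u(t - c)·g(t - c)} = e^(-cs)·G(s) with c = 2 and G(s) = L{g(t)}.
L{cos(5t)} = s/(s^2 + 25).

s*exp(-2*s)/(s^2 + 25)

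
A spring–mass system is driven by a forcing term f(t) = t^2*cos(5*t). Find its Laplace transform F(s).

L{cos(5t)} = s/(s^2 + 25).
Then apply L{t^2·g(t)} = (-1)^2 d^2/ds^2[G(s)] with G(s) = s/(s^2 + 25):
differentiating 2 times and applying the sign gives 2*s*(s^2 - 75)/(s^2 + 25)^3.

F(s) = 2*s*(s^2 - 75)/(s^2 + 25)^3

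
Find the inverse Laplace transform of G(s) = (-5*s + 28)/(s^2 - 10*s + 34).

Complete the square in the denominator: s^2 - 10*s + 34 = (s - 5)^2 + 3^2.
Split the numerator to match: -5*s + 28 = -5·(s - 5) + 1·3.
Invert each term: -5·(s - 5)/((s - 5)^2 + 9) ↔ -5e^(5t)cos(3t); 1·3/((s - 5)^2 + 9) ↔ e^(5t)sin(3t).

exp(5*t)*sin(3*t) - 5*exp(5*t)*cos(3*t)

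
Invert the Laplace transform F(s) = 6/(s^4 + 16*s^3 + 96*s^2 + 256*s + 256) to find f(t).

f(t) = t^3*exp(-4*t)

Rewrite the denominator: s^4 + 16*s^3 + 96*s^2 + 256*s + 256 = (s + 4)^4.
The form in (s + 4) signals a first-shifting-theorem factor e^(-4t).
Since L{t^3} = 3!/s^4 = 6/s^4, the inverse is t^3*exp(-4*t).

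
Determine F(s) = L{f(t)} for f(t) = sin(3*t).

L{sin(3t)} = 3/(s^2 + 9).

F(s) = 3/(s^2 + 9)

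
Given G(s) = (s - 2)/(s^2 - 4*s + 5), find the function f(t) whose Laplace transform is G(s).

Rewrite the denominator: s^2 - 4*s + 5 = (s - 2)^2 + 1.
The form in (s - 2) signals a first-shifting-theorem factor e^(2t).
Since L{cos(t)} = s/(s^2 + 1), the inverse is e^(2*t)*cos(t).

f(t) = exp(2*t)*cos(t)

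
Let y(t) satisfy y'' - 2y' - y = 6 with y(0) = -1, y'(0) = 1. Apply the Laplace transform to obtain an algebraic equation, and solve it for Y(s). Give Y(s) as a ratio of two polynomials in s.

Apply the Laplace transform to the equation.
With L{y''} = s^2 Y - s·y(0) - y'(0) and L{y'} = sY - y(0), with y(0) = -1, y'(0) = 1: the LHS transforms to (s^2 - 2*s - 1)Y - (-s + 3).
The right side is L{6} = 6/s.
So (s^2 - 2*s - 1)Y = 6/s + (-s + 3).
Solve for Y(s) and write it as one ratio of polynomials.

Y(s) = (-s^2 + 3*s + 6)/(s^3 - 2*s^2 - s)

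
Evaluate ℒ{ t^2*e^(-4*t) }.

2/(s + 4)^3

L{t^2} = 2!/s^3 = 2/s^3.
By the first shifting theorem, multiplying by e^(-4t) replaces s with s + 4.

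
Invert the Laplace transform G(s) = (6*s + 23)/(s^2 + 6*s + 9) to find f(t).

Factor the denominator: s^2 + 6*s + 9 = (s + 3)^2.
Partial fraction decomposition gives [6/(s + 3)] + [5/(s + 3)^2].
Invert each term: 6/(s + 3) ↔ 6e^(-3t); 5/(s + 3)^2 ↔ 5t·e^(-3t).

f(t) = 5*t*exp(-3*t) + 6*exp(-3*t)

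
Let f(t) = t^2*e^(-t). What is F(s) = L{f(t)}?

L{e^(-t)} = 1/(s + 1).
Then apply L{t^2·g(t)} = (-1)^2 d^2/ds^2[G(s)] with G(s) = 1/(s + 1):
differentiating 2 times and applying the sign gives 2/(s + 1)^3.

F(s) = 2/(s + 1)^3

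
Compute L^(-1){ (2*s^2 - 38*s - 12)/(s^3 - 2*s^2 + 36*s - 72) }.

-2*exp(2*t) - 5*sin(6*t) + 4*cos(6*t)

Factor the denominator: s^3 - 2*s^2 + 36*s - 72 = (s - 2)*(s^2 + 36).
Partial fraction decomposition gives [-2/(s - 2)] + [4*s/(s^2 + 36)] + [-30/(s^2 + 36)].
Invert each term: -2/(s - 2) ↔ -2e^(2t); 4·s/(s^2 + 36) ↔ 4cos(6t); -5·6/(s^2 + 36) ↔ -5sin(6t).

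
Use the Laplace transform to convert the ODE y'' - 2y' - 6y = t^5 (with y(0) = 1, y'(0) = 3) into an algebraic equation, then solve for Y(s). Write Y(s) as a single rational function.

Apply the Laplace transform to the equation.
The derivative rules (L{y''} = s^2 Y - s·y(0) - y'(0) and L{y'} = sY - y(0), with y(0) = 1, y'(0) = 3) turn the left side into (s^2 - 2*s - 6)Y - (s + 1).
The right side is L{t^5} = 120/s^6.
So (s^2 - 2*s - 6)Y = 120/s^6 + (s + 1).
Solve for Y(s) and write it as one ratio of polynomials.

Y(s) = (s^7 + s^6 + 120)/(s^8 - 2*s^7 - 6*s^6)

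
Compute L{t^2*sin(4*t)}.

8*(3*s^2 - 16)/(s^2 + 16)^3

L{sin(4t)} = 4/(s^2 + 16).
Then apply L{t^2·g(t)} = (-1)^2 d^2/ds^2[H(s)] with H(s) = 4/(s^2 + 16):
differentiating 2 times and applying the sign gives 8*(3*s^2 - 16)/(s^2 + 16)^3.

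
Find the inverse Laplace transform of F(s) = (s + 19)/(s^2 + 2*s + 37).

3*exp(-t)*sin(6*t) + exp(-t)*cos(6*t)

Complete the square in the denominator: s^2 + 2*s + 37 = (s + 1)^2 + 6^2.
Split the numerator to match: s + 19 = 1·(s + 1) + 3·6.
Invert each term: 1·(s + 1)/((s + 1)^2 + 36) ↔ e^(-t)cos(6t); 3·6/((s + 1)^2 + 36) ↔ 3e^(-t)sin(6t).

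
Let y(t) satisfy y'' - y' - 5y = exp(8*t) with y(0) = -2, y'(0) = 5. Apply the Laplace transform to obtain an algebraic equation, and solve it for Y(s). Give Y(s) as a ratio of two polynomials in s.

Take the Laplace transform of both sides.
With L{y''} = s^2 Y - s·y(0) - y'(0) and L{y'} = sY - y(0), with y(0) = -2, y'(0) = 5: the LHS transforms to (s^2 - s - 5)Y - (-2*s + 7).
The right side is L{exp(8*t)} = 1/(s - 8).
So (s^2 - s - 5)Y = 1/(s - 8) + (-2*s + 7).
Solve for Y(s) and write it as one ratio of polynomials.

Y(s) = (-2*s^2 + 23*s - 55)/(s^3 - 9*s^2 + 3*s + 40)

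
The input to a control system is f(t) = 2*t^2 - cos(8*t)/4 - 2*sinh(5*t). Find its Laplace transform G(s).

G(s) = -s/(4*(s^2 + 64)) - 10/(s^2 - 25) + 4/s^3

By linearity of the Laplace transform, transform each term separately.
(-2)·[L{sinh(5t)} = 5/(s^2 - 25)]; (-1/4)·[L{cos(8t)} = s/(s^2 + 64)]; (2)·[L{t^2} = 2!/s^3 = 2/s^3].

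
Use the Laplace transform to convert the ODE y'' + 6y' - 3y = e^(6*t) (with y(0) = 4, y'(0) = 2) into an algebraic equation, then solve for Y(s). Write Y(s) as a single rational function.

Take the Laplace transform of both sides.
Using L{y''} = s^2 Y - s·y(0) - y'(0) and L{y'} = sY - y(0), with y(0) = 4, y'(0) = 2, the left side becomes (s^2 + 6*s - 3)Y - (4*s + 26).
The right side is L{e^(6*t)} = 1/(s - 6).
So (s^2 + 6*s - 3)Y = 1/(s - 6) + (4*s + 26).
Divide through and combine into a single rational function.

Y(s) = (4*s^2 + 2*s - 155)/(s^3 - 39*s + 18)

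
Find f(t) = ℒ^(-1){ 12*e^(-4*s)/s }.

The factor e^(-4s) signals a time shift by c = 4 (second shifting theorem).
L{12} = 12/s, so L^-1{12/s} = 12.
Hence the inverse is u(t - 4) times that function evaluated at t - 4.

f(t) = Heaviside(t - 4)*(12)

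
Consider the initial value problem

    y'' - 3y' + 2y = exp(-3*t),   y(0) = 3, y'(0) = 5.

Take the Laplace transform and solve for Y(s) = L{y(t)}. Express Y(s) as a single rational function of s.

Y(s) = (3*s^2 + 5*s - 11)/(s^3 - 7*s + 6)

Apply the Laplace transform to the equation.
Using L{y''} = s^2 Y - s·y(0) - y'(0) and L{y'} = sY - y(0), with y(0) = 3, y'(0) = 5, the left side becomes (s^2 - 3*s + 2)Y - (3*s - 4).
The right side is L{exp(-3*t)} = 1/(s + 3).
So (s^2 - 3*s + 2)Y = 1/(s + 3) + (3*s - 4).
Solve for Y(s) and write it as one ratio of polynomials.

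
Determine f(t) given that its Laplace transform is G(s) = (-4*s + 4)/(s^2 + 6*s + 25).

f(t) = 4*exp(-3*t)*sin(4*t) - 4*exp(-3*t)*cos(4*t)

Complete the square in the denominator: s^2 + 6*s + 25 = (s + 3)^2 + 4^2.
Split the numerator to match: -4*s + 4 = -4·(s + 3) + 4·4.
Invert each term: -4·(s + 3)/((s + 3)^2 + 16) ↔ -4e^(-3t)cos(4t); 4·4/((s + 3)^2 + 16) ↔ 4e^(-3t)sin(4t).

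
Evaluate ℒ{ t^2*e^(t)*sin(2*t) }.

L{sin(2t)} = 2/(s^2 + 4).
Multiplying by e^(t) shifts s → s - 1, so L{e^(t)*sin(2*t)} = 2/((s - 1)^2 + 4).
Then apply L{t^2·g(t)} = (-1)^2 d^2/ds^2[G(s)] with G(s) = 2/((s - 1)^2 + 4):
differentiating 2 times and applying the sign gives 4*(3*s^2 - 6*s - 1)/(s^2 - 2*s + 5)^3.

4*(3*s^2 - 6*s - 1)/(s^2 - 2*s + 5)^3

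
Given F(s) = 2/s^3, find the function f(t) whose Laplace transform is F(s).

Since L{t^2} = 2!/s^3 = 2/s^3, the inverse is t^2.

f(t) = t^2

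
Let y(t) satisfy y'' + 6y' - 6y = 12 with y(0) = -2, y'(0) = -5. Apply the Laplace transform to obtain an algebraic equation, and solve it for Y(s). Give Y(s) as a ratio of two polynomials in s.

Y(s) = (-2*s^2 - 17*s + 12)/(s^3 + 6*s^2 - 6*s)

Apply the Laplace transform to the equation.
With L{y''} = s^2 Y - s·y(0) - y'(0) and L{y'} = sY - y(0), with y(0) = -2, y'(0) = -5: the LHS transforms to (s^2 + 6*s - 6)Y - (-2*s - 17).
The right side is L{12} = 12/s.
So (s^2 + 6*s - 6)Y = 12/s + (-2*s - 17).
Solve for Y(s) and write it as one ratio of polynomials.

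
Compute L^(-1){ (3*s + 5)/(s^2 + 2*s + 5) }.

Complete the square in the denominator: s^2 + 2*s + 5 = (s + 1)^2 + 2^2.
Split the numerator to match: 3*s + 5 = 3·(s + 1) + 1·2.
Invert each term: 3·(s + 1)/((s + 1)^2 + 4) ↔ 3e^(-t)cos(2t); 1·2/((s + 1)^2 + 4) ↔ e^(-t)sin(2t).

exp(-t)*sin(2*t) + 3*exp(-t)*cos(2*t)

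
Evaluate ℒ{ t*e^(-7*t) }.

L{e^(-7t)} = 1/(s + 7).
Then apply L{t·g(t)} = -d/ds[G(s)] with G(s) = 1/(s + 7):
differentiating 1 time and applying the sign gives (s + 7)^(-2).

(s + 7)^(-2)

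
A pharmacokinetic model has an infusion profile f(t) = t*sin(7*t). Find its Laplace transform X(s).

X(s) = 14*s/(s^2 + 49)^2

L{sin(7t)} = 7/(s^2 + 49).
Then apply L{t·g(t)} = -d/ds[G(s)] with G(s) = 7/(s^2 + 49):
differentiating 1 time and applying the sign gives 14*s/(s^2 + 49)^2.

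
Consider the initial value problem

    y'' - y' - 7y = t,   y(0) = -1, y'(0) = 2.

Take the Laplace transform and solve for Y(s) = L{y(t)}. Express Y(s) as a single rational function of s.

Y(s) = (-s^3 + 3*s^2 + 1)/(s^4 - s^3 - 7*s^2)

Laplace-transform each side.
The derivative rules (L{y''} = s^2 Y - s·y(0) - y'(0) and L{y'} = sY - y(0), with y(0) = -1, y'(0) = 2) turn the left side into (s^2 - s - 7)Y - (-s + 3).
The right side is L{t} = s^(-2).
So (s^2 - s - 7)Y = s^(-2) + (-s + 3).
Solve for Y(s) and write it as one ratio of polynomials.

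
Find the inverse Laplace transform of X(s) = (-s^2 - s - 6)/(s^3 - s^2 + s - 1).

Factor the denominator: s^3 - s^2 + s - 1 = (s - 1)*(s^2 + 1).
Partial fraction decomposition gives [-4/(s - 1)] + [3*s/(s^2 + 1)] + [2/(s^2 + 1)].
Invert each term: -4/(s - 1) ↔ -4e^(t); 3·s/(s^2 + 1) ↔ 3cos(t); 2·1/(s^2 + 1) ↔ 2sin(t).

-4*exp(t) + 2*sin(t) + 3*cos(t)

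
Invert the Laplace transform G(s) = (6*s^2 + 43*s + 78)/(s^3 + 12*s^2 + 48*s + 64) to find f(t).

f(t) = t^2*exp(-4*t) - 5*t*exp(-4*t) + 6*exp(-4*t)

Factor the denominator: s^3 + 12*s^2 + 48*s + 64 = (s + 4)^3.
Partial fraction decomposition gives [6/(s + 4)] + [-5/(s + 4)^2] + [2/(s + 4)^3].
Invert each term: 6/(s + 4) ↔ 6e^(-4t); -5/(s + 4)^2 ↔ -5t·e^(-4t); 2/(s + 4)^3 ↔ (1)t^2·e^(-4t).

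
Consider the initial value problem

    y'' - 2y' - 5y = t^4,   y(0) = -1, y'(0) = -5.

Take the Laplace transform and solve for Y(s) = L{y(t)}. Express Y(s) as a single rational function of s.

Y(s) = (-s^6 - 3*s^5 + 24)/(s^7 - 2*s^6 - 5*s^5)

Transform both sides with L{·}.
Using L{y''} = s^2 Y - s·y(0) - y'(0) and L{y'} = sY - y(0), with y(0) = -1, y'(0) = -5, the left side becomes (s^2 - 2*s - 5)Y - (-s - 3).
The right side is L{t^4} = 24/s^5.
So (s^2 - 2*s - 5)Y = 24/s^5 + (-s - 3).
Divide through and combine into a single rational function.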